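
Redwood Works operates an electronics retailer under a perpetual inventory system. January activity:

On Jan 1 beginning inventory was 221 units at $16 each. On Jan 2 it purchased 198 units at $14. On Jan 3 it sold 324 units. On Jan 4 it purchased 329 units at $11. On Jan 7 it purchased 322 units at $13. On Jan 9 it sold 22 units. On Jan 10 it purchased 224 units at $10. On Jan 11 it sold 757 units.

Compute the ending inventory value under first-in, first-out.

Ending inventory = $1,910

Jan 3, 324 sold [FIFO — oldest first]: 221 @ $16 + 103 @ $14 = $4,978
Jan 9, 22 sold [FIFO — oldest first]: 22 @ $14 = $308
Jan 11, 757 sold [FIFO — oldest first]: 73 @ $14 + 329 @ $11 + 322 @ $13 + 33 @ $10 = $9,157
Total COGS = $4,978 + $308 + $9,157 = $14,443
Ending inventory: 191 @ $10 = $1,910
Check: goods available $16,353 = COGS $14,443 + ending $1,910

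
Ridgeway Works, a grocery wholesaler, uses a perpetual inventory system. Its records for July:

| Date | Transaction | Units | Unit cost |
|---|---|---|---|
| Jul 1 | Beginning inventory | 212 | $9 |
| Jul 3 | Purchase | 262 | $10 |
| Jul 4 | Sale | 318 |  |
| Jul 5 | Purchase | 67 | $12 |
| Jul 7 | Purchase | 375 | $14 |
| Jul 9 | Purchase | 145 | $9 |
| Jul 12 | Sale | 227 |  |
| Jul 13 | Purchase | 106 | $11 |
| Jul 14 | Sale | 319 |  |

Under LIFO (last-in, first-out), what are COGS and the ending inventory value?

Jul 4, 318 sold [LIFO — newest first]: 262 @ $10 + 56 @ $9 = $3,124
Jul 12, 227 sold [LIFO — newest first]: 145 @ $9 + 82 @ $14 = $2,453
Jul 14, 319 sold [LIFO — newest first]: 106 @ $11 + 213 @ $14 = $4,148
Total COGS = $3,124 + $2,453 + $4,148 = $9,725
Ending inventory: 156 @ $9 + 67 @ $12 + 80 @ $14 = $3,328

COGS = $9,725; ending inventory = $3,328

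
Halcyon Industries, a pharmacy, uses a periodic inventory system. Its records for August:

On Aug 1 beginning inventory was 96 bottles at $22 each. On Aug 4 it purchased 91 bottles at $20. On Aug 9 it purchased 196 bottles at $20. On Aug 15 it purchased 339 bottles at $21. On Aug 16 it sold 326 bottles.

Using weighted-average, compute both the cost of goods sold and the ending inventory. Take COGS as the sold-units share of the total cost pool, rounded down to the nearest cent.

COGS = $6,759.75; ending inventory = $8,211.25

Aug 16, sell 326: 326/722 × $14,971.00 → $6,759.75
Ending inventory (cost pool remaining) = $8,211.25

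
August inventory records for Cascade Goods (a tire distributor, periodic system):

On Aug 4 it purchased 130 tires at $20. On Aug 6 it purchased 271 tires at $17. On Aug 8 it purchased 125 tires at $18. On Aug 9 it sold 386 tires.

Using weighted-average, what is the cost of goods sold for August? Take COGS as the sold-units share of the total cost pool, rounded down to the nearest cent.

COGS = $6,939.92

Aug 9, sell 386: 386/526 × $9,457.00 → $6,939.92
Ending inventory (cost pool remaining) = $2,517.08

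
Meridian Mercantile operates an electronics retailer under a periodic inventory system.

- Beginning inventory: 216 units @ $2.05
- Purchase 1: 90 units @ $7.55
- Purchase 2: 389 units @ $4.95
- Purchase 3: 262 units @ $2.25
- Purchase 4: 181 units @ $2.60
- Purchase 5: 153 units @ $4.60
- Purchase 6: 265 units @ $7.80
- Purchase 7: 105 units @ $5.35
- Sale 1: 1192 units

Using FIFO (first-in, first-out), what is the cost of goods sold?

COGS = $4,356.35

Sale 1 (1192) [FIFO — oldest first]: 216 @ $2.05 + 90 @ $7.55 + 389 @ $4.95 + 262 @ $2.25 + 181 @ $2.60 + 54 @ $4.60 = $4,356.35
Ending inventory: 99 @ $4.60 + 265 @ $7.80 + 105 @ $5.35 = $3,084.15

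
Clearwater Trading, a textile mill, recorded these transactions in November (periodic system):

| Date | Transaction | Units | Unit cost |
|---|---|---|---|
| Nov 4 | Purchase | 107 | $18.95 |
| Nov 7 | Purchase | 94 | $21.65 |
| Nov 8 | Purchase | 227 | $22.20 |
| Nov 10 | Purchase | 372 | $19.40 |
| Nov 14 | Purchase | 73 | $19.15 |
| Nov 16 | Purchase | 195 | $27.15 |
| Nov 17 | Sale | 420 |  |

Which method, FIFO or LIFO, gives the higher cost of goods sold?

FIFO COGS: 107 @ $18.95 + 94 @ $21.65 + 219 @ $22.20 = $8,924.55
LIFO COGS: 195 @ $27.15 + 73 @ $19.15 + 152 @ $19.40 = $9,641.00

LIFO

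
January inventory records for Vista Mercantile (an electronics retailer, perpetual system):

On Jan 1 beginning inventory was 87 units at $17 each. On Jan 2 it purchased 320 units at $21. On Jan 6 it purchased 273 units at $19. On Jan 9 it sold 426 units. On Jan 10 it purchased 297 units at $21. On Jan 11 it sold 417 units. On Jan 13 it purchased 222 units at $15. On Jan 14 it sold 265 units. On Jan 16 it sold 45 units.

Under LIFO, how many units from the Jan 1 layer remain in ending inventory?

46

Jan 9, 426 sold [LIFO — newest first]: 273 @ $19 + 153 @ $21 = $8,400
Jan 11, 417 sold [LIFO — newest first]: 297 @ $21 + 120 @ $21 = $8,757
Jan 14, 265 sold [LIFO — newest first]: 222 @ $15 + 43 @ $21 = $4,233
Jan 16, 45 sold [LIFO — newest first]: 4 @ $21 + 41 @ $17 = $781
Total COGS = $8,400 + $8,757 + $4,233 + $781 = $22,171
Ending inventory: 46 @ $17 = $782
Check: goods available $22,953 = COGS $22,171 + ending $782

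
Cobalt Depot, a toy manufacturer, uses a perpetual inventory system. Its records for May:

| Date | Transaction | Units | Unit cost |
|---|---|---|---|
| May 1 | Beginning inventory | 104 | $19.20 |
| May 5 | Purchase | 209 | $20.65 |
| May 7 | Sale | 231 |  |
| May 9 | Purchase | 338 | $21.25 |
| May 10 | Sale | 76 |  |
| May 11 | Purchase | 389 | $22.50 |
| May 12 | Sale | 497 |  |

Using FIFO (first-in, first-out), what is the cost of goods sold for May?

May 7, 231 sold [FIFO — oldest first]: 104 @ $19.20 + 127 @ $20.65 = $4,619.35
May 10, 76 sold [FIFO — oldest first]: 76 @ $20.65 = $1,569.40
May 12, 497 sold [FIFO — oldest first]: 6 @ $20.65 + 338 @ $21.25 + 153 @ $22.50 = $10,748.90
Total COGS = $4,619.35 + $1,569.40 + $10,748.90 = $16,937.65
Ending inventory: 236 @ $22.50 = $5,310.00
Check: goods available $22,247.65 = COGS $16,937.65 + ending $5,310.00

COGS = $16,937.65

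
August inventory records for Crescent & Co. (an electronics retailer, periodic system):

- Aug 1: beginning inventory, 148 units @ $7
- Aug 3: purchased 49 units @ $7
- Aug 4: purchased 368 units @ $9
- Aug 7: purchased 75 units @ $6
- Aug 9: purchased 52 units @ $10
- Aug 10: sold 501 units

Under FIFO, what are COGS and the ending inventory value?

COGS = $4,115; ending inventory = $1,546

Aug 10, 501 sold [FIFO — oldest first]: 148 @ $7 + 49 @ $7 + 304 @ $9 = $4,115
Ending inventory: 64 @ $9 + 75 @ $6 + 52 @ $10 = $1,546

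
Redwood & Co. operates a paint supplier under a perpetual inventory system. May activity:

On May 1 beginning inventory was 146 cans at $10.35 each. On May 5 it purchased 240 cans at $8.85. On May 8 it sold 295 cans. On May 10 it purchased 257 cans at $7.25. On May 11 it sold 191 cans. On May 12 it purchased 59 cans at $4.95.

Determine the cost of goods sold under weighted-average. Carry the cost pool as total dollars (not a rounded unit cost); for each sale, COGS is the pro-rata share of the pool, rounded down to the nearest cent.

COGS = $4,271.11

After May 1: 146 on hand, pool $1,511.10 (≈ $10.3500 each)
After May 5: 386 on hand, pool $3,635.10 (≈ $9.4174 each)
May 8, sell 295: 295/386 × $3,635.10 → $2,778.12
After May 10: 348 on hand, pool $2,720.23 (≈ $7.8168 each)
May 11, sell 191: 191/348 × $2,720.23 → $1,492.99
After May 12: 216 on hand, pool $1,519.29 (≈ $7.0338 each)
Total COGS = $2,778.12 + $1,492.99 = $4,271.11
Ending inventory (cost pool remaining) = $1,519.29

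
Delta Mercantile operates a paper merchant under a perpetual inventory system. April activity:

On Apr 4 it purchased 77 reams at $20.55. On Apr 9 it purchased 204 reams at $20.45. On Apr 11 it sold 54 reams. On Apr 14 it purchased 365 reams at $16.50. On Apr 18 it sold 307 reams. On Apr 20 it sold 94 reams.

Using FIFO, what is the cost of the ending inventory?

Apr 11, 54 sold [FIFO — oldest first]: 54 @ $20.55 = $1,109.70
Apr 18, 307 sold [FIFO — oldest first]: 23 @ $20.55 + 204 @ $20.45 + 80 @ $16.50 = $5,964.45
Apr 20, 94 sold [FIFO — oldest first]: 94 @ $16.50 = $1,551.00
Total COGS = $1,109.70 + $5,964.45 + $1,551.00 = $8,625.15
Ending inventory: 191 @ $16.50 = $3,151.50

Ending inventory = $3,151.50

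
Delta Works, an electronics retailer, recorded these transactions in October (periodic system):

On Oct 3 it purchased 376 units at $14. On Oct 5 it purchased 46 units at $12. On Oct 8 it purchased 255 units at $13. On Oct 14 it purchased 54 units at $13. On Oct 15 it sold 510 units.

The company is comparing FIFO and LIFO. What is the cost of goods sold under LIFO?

FIFO COGS: 376 @ $14 + 46 @ $12 + 88 @ $13 = $6,960
LIFO COGS: 54 @ $13 + 255 @ $13 + 46 @ $12 + 155 @ $14 = $6,739

COGS = $6,739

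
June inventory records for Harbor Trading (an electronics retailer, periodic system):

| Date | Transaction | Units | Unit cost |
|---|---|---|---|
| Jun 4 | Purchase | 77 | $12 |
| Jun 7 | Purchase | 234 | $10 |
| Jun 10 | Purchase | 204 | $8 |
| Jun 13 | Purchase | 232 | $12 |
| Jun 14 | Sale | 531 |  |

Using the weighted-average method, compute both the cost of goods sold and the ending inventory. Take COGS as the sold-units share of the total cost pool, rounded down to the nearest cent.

Jun 14, sell 531: 531/747 × $7,680.00 → $5,459.27
Ending inventory (cost pool remaining) = $2,220.73

COGS = $5,459.27; ending inventory = $2,220.73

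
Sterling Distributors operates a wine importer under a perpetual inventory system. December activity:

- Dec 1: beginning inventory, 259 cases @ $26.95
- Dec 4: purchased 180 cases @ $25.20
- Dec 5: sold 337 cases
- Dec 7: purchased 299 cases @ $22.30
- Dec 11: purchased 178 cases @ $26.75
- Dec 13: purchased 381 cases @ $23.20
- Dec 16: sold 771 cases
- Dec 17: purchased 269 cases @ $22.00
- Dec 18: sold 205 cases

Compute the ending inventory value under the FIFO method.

Ending inventory = $5,566.00

Dec 5, 337 sold [FIFO — oldest first]: 259 @ $26.95 + 78 @ $25.20 = $8,945.65
Dec 16, 771 sold [FIFO — oldest first]: 102 @ $25.20 + 299 @ $22.30 + 178 @ $26.75 + 192 @ $23.20 = $18,454.00
Dec 18, 205 sold [FIFO — oldest first]: 189 @ $23.20 + 16 @ $22.00 = $4,736.80
Total COGS = $8,945.65 + $18,454.00 + $4,736.80 = $32,136.45
Ending inventory: 253 @ $22.00 = $5,566.00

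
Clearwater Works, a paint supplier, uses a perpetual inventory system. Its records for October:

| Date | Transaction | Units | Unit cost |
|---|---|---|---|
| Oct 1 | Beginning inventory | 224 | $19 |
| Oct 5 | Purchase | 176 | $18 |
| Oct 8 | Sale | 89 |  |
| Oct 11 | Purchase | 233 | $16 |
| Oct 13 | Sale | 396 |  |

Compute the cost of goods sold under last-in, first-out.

COGS = $8,340

Oct 8, 89 sold [LIFO — newest first]: 89 @ $18 = $1,602
Oct 13, 396 sold [LIFO — newest first]: 233 @ $16 + 87 @ $18 + 76 @ $19 = $6,738
Total COGS = $1,602 + $6,738 = $8,340
Ending inventory: 148 @ $19 = $2,812
Check: goods available $11,152 = COGS $8,340 + ending $2,812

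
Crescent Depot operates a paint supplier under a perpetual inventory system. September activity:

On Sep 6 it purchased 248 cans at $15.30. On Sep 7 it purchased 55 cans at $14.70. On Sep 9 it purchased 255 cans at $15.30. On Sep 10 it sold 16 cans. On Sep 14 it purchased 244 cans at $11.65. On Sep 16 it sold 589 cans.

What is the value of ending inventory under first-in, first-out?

Sep 10, 16 sold [FIFO — oldest first]: 16 @ $15.30 = $244.80
Sep 16, 589 sold [FIFO — oldest first]: 232 @ $15.30 + 55 @ $14.70 + 255 @ $15.30 + 47 @ $11.65 = $8,807.15
Total COGS = $244.80 + $8,807.15 = $9,051.95
Ending inventory: 197 @ $11.65 = $2,295.05

Ending inventory = $2,295.05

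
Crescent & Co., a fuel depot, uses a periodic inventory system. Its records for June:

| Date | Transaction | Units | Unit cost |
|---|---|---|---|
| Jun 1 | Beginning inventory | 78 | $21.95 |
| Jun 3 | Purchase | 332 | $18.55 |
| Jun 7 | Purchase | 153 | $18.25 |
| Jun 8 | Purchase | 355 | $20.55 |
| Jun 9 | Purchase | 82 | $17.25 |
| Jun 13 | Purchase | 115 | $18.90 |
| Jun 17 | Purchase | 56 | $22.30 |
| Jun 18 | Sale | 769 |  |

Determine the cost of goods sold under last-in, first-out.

Jun 18, 769 sold [LIFO — newest first]: 56 @ $22.30 + 115 @ $18.90 + 82 @ $17.25 + 355 @ $20.55 + 153 @ $18.25 + 8 @ $18.55 = $15,072.70
Ending inventory: 78 @ $21.95 + 324 @ $18.55 = $7,722.30

COGS = $15,072.70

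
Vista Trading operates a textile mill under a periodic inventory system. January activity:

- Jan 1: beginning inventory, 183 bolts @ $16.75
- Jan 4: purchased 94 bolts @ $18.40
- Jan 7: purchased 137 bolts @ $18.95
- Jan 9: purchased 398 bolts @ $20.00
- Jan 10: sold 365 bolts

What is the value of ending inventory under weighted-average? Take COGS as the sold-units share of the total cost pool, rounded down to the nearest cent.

Jan 10, sell 365: 365/812 × $15,351.00 → $6,900.38
Ending inventory (cost pool remaining) = $8,450.62

Ending inventory = $8,450.62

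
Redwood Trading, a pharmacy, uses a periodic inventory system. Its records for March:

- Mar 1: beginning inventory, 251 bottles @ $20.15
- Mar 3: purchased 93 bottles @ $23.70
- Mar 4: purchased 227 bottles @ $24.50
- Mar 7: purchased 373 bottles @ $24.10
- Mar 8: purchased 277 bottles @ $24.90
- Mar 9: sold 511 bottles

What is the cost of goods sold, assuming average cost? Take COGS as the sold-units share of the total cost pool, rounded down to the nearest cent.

COGS = $12,015.34

Mar 9, sell 511: 511/1221 × $28,709.85 → $12,015.34
Ending inventory (cost pool remaining) = $16,694.51
Check: goods available $28,709.85 = COGS $12,015.34 + ending $16,694.51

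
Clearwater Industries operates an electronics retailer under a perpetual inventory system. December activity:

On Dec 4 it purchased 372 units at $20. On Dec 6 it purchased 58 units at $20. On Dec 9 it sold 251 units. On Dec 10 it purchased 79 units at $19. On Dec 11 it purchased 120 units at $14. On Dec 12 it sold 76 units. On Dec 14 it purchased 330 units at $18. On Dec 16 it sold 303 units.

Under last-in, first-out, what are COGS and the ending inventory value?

Dec 9, 251 sold [LIFO — newest first]: 58 @ $20 + 193 @ $20 = $5,020
Dec 12, 76 sold [LIFO — newest first]: 76 @ $14 = $1,064
Dec 16, 303 sold [LIFO — newest first]: 303 @ $18 = $5,454
Total COGS = $5,020 + $1,064 + $5,454 = $11,538
Ending inventory: 179 @ $20 + 79 @ $19 + 44 @ $14 + 27 @ $18 = $6,183

COGS = $11,538; ending inventory = $6,183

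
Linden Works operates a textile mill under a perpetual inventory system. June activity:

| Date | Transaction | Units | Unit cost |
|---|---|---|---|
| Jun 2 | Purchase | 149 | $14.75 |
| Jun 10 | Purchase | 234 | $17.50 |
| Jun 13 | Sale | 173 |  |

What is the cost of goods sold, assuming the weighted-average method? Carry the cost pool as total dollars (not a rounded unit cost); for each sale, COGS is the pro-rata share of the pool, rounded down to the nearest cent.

After Jun 2: 149 on hand, pool $2,197.75 (≈ $14.7500 each)
After Jun 10: 383 on hand, pool $6,292.75 (≈ $16.4302 each)
Jun 13, sell 173: 173/383 × $6,292.75 → $2,842.41
Ending inventory (cost pool remaining) = $3,450.34
Check: goods available $6,292.75 = COGS $2,842.41 + ending $3,450.34

COGS = $2,842.41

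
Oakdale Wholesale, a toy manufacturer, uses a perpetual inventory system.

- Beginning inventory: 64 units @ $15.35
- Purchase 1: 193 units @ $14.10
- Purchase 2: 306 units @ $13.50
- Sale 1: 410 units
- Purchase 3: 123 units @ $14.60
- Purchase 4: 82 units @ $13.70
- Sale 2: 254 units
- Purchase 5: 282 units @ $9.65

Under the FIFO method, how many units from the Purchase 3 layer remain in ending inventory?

22

Sale 1 (410) [FIFO — oldest first]: 64 @ $15.35 + 193 @ $14.10 + 153 @ $13.50 = $5,769.20
Sale 2 (254) [FIFO — oldest first]: 153 @ $13.50 + 101 @ $14.60 = $3,540.10
Total COGS = $5,769.20 + $3,540.10 = $9,309.30
Ending inventory: 22 @ $14.60 + 82 @ $13.70 + 282 @ $9.65 = $4,165.90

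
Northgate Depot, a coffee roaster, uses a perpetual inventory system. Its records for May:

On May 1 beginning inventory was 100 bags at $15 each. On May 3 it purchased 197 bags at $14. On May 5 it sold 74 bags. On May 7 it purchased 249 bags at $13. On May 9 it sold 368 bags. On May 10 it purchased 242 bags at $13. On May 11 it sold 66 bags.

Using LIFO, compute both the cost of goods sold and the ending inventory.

COGS = $6,797; ending inventory = $3,844

May 5, 74 sold [LIFO — newest first]: 74 @ $14 = $1,036
May 9, 368 sold [LIFO — newest first]: 249 @ $13 + 119 @ $14 = $4,903
May 11, 66 sold [LIFO — newest first]: 66 @ $13 = $858
Total COGS = $1,036 + $4,903 + $858 = $6,797
Ending inventory: 100 @ $15 + 4 @ $14 + 176 @ $13 = $3,844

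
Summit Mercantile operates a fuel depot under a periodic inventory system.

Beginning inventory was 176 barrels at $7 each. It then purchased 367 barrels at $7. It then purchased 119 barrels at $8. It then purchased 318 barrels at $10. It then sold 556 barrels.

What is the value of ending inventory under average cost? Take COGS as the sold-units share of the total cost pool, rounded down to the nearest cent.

Sale 1, sell 556: 556/980 × $7,933.00 → $4,500.76
Ending inventory (cost pool remaining) = $3,432.24

Ending inventory = $3,432.24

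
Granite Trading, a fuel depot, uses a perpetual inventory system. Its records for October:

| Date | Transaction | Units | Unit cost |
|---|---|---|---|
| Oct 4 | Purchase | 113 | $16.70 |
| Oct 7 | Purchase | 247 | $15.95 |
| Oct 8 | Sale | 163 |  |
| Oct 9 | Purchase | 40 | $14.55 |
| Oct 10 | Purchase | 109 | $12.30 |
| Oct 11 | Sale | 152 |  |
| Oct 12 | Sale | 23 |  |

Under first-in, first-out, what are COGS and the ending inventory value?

COGS = $5,475.85; ending inventory = $2,273.60

Oct 8, 163 sold [FIFO — oldest first]: 113 @ $16.70 + 50 @ $15.95 = $2,684.60
Oct 11, 152 sold [FIFO — oldest first]: 152 @ $15.95 = $2,424.40
Oct 12, 23 sold [FIFO — oldest first]: 23 @ $15.95 = $366.85
Total COGS = $2,684.60 + $2,424.40 + $366.85 = $5,475.85
Ending inventory: 22 @ $15.95 + 40 @ $14.55 + 109 @ $12.30 = $2,273.60
Check: goods available $7,749.45 = COGS $5,475.85 + ending $2,273.60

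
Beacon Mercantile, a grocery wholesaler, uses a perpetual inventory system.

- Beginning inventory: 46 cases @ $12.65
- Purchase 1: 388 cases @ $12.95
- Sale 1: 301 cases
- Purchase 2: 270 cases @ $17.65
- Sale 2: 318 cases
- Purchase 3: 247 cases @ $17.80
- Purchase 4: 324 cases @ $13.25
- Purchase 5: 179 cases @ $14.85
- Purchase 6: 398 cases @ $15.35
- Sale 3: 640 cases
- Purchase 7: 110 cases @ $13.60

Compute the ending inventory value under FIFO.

Ending inventory = $10,475.45

Sale 1 (301) [FIFO — oldest first]: 46 @ $12.65 + 255 @ $12.95 = $3,884.15
Sale 2 (318) [FIFO — oldest first]: 133 @ $12.95 + 185 @ $17.65 = $4,987.60
Sale 3 (640) [FIFO — oldest first]: 85 @ $17.65 + 247 @ $17.80 + 308 @ $13.25 = $9,977.85
Total COGS = $3,884.15 + $4,987.60 + $9,977.85 = $18,849.60
Ending inventory: 16 @ $13.25 + 179 @ $14.85 + 398 @ $15.35 + 110 @ $13.60 = $10,475.45
Check: goods available $29,325.05 = COGS $18,849.60 + ending $10,475.45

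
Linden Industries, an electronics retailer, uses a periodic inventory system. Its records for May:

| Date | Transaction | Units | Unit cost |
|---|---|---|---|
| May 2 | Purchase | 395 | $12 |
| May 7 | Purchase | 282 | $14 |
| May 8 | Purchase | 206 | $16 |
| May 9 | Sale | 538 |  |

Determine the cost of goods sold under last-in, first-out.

May 9, 538 sold [LIFO — newest first]: 206 @ $16 + 282 @ $14 + 50 @ $12 = $7,844
Ending inventory: 345 @ $12 = $4,140

COGS = $7,844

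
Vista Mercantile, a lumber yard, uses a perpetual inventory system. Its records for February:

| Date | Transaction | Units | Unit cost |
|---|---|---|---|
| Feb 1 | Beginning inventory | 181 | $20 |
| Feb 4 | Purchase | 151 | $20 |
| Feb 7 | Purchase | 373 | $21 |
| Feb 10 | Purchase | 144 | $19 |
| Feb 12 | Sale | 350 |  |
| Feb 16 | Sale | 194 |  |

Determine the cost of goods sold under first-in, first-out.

Feb 12, 350 sold [FIFO — oldest first]: 181 @ $20 + 151 @ $20 + 18 @ $21 = $7,018
Feb 16, 194 sold [FIFO — oldest first]: 194 @ $21 = $4,074
Total COGS = $7,018 + $4,074 = $11,092
Ending inventory: 161 @ $21 + 144 @ $19 = $6,117

COGS = $11,092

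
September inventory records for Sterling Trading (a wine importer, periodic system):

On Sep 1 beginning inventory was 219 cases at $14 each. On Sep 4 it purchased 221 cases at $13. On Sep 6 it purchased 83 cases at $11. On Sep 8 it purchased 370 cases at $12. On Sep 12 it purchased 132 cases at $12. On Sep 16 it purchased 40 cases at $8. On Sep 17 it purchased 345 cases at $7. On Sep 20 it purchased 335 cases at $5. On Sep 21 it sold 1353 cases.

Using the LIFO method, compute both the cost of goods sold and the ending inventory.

COGS = $11,971; ending inventory = $5,315

Sep 21, 1353 sold [LIFO — newest first]: 335 @ $5 + 345 @ $7 + 40 @ $8 + 132 @ $12 + 370 @ $12 + 83 @ $11 + 48 @ $13 = $11,971
Ending inventory: 219 @ $14 + 173 @ $13 = $5,315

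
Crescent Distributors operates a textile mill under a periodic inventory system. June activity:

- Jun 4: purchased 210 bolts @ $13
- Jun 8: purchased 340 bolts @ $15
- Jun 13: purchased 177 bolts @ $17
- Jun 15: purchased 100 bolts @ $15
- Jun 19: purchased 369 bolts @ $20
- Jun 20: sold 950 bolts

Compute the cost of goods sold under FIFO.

Jun 20, 950 sold [FIFO — oldest first]: 210 @ $13 + 340 @ $15 + 177 @ $17 + 100 @ $15 + 123 @ $20 = $14,799
Ending inventory: 246 @ $20 = $4,920
Check: goods available $19,719 = COGS $14,799 + ending $4,920

COGS = $14,799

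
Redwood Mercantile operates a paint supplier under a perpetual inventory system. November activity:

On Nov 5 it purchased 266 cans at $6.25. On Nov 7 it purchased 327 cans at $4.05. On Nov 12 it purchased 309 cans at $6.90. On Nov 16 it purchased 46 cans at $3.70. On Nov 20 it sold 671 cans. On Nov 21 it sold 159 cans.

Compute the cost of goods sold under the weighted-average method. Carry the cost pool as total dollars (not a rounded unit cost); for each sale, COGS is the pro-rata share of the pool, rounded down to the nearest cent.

After Nov 5: 266 on hand, pool $1,662.50 (≈ $6.2500 each)
After Nov 7: 593 on hand, pool $2,986.85 (≈ $5.0368 each)
After Nov 12: 902 on hand, pool $5,118.95 (≈ $5.6751 each)
After Nov 16: 948 on hand, pool $5,289.15 (≈ $5.5793 each)
Nov 20, sell 671: 671/948 × $5,289.15 → $3,743.69
Nov 21, sell 159: 159/277 × $1,545.46 → $887.10
Total COGS = $3,743.69 + $887.10 = $4,630.79
Ending inventory (cost pool remaining) = $658.36

COGS = $4,630.79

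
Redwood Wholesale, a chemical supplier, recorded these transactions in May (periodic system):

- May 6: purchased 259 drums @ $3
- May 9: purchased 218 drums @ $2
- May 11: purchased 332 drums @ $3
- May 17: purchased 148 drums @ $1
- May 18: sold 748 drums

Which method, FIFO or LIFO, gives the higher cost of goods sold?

FIFO COGS: 259 @ $3 + 218 @ $2 + 271 @ $3 = $2,026
LIFO COGS: 148 @ $1 + 332 @ $3 + 218 @ $2 + 50 @ $3 = $1,730

FIFO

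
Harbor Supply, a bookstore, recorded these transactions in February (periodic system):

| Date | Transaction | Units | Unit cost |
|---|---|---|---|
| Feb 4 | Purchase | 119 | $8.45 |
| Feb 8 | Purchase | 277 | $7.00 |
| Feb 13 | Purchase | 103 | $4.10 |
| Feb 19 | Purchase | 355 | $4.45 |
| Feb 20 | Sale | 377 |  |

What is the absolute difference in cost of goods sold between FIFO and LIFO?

FIFO COGS: 119 @ $8.45 + 258 @ $7.00 = $2,811.55
LIFO COGS: 355 @ $4.45 + 22 @ $4.10 = $1,669.95
Difference = |$2,811.55 − $1,669.95| = $1,141.60

$1,141.60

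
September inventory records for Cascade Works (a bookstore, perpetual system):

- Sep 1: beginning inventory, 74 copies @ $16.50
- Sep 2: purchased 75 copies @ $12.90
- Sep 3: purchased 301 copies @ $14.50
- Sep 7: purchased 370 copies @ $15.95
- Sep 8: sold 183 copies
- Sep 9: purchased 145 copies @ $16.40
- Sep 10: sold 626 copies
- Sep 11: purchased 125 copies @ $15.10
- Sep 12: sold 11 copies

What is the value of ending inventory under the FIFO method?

Ending inventory = $4,265.50

Sep 8, 183 sold [FIFO — oldest first]: 74 @ $16.50 + 75 @ $12.90 + 34 @ $14.50 = $2,681.50
Sep 10, 626 sold [FIFO — oldest first]: 267 @ $14.50 + 359 @ $15.95 = $9,597.55
Sep 12, 11 sold [FIFO — oldest first]: 11 @ $15.95 = $175.45
Total COGS = $2,681.50 + $9,597.55 + $175.45 = $12,454.50
Ending inventory: 145 @ $16.40 + 125 @ $15.10 = $4,265.50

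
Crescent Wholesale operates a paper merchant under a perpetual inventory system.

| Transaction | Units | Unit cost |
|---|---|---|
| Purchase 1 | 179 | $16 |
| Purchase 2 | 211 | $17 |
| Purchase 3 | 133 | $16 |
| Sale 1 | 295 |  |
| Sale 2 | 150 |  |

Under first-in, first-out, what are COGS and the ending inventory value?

COGS = $7,331; ending inventory = $1,248

Sale 1 (295) [FIFO — oldest first]: 179 @ $16 + 116 @ $17 = $4,836
Sale 2 (150) [FIFO — oldest first]: 95 @ $17 + 55 @ $16 = $2,495
Total COGS = $4,836 + $2,495 = $7,331
Ending inventory: 78 @ $16 = $1,248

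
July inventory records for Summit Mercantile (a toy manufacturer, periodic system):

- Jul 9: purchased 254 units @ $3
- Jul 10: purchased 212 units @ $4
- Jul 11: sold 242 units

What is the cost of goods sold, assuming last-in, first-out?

Jul 11, 242 sold [LIFO — newest first]: 212 @ $4 + 30 @ $3 = $938
Ending inventory: 224 @ $3 = $672
Check: goods available $1,610 = COGS $938 + ending $672

COGS = $938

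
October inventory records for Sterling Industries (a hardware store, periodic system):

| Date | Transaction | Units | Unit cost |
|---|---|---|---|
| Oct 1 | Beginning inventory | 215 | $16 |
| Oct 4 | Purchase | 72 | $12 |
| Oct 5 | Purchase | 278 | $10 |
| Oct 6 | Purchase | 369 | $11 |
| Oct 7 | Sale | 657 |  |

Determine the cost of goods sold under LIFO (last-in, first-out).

Oct 7, 657 sold [LIFO — newest first]: 369 @ $11 + 278 @ $10 + 10 @ $12 = $6,959
Ending inventory: 215 @ $16 + 62 @ $12 = $4,184

COGS = $6,959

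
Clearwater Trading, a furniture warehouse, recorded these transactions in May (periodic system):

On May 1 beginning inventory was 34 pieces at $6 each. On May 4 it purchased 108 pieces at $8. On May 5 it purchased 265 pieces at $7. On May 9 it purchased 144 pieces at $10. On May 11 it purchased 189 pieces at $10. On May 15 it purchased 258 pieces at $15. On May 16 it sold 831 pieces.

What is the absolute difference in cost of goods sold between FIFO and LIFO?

FIFO COGS: 34 @ $6 + 108 @ $8 + 265 @ $7 + 144 @ $10 + 189 @ $10 + 91 @ $15 = $7,618
LIFO COGS: 258 @ $15 + 189 @ $10 + 144 @ $10 + 240 @ $7 = $8,880
Difference = |$7,618 − $8,880| = $1,262

$1,262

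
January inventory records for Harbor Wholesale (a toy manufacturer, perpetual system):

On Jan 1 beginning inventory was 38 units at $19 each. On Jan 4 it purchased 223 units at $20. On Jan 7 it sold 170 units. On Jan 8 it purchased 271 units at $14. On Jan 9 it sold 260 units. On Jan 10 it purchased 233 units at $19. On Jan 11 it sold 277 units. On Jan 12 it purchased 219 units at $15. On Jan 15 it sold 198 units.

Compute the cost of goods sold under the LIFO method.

COGS = $15,251

Jan 7, 170 sold [LIFO — newest first]: 170 @ $20 = $3,400
Jan 9, 260 sold [LIFO — newest first]: 260 @ $14 = $3,640
Jan 11, 277 sold [LIFO — newest first]: 233 @ $19 + 11 @ $14 + 33 @ $20 = $5,241
Jan 15, 198 sold [LIFO — newest first]: 198 @ $15 = $2,970
Total COGS = $3,400 + $3,640 + $5,241 + $2,970 = $15,251
Ending inventory: 38 @ $19 + 20 @ $20 + 21 @ $15 = $1,437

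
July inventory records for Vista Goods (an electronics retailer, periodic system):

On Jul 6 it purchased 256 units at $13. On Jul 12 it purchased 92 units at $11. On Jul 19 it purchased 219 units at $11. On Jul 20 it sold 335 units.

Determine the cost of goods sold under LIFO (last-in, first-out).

COGS = $3,733

Jul 20, 335 sold [LIFO — newest first]: 219 @ $11 + 92 @ $11 + 24 @ $13 = $3,733
Ending inventory: 232 @ $13 = $3,016
Check: goods available $6,749 = COGS $3,733 + ending $3,016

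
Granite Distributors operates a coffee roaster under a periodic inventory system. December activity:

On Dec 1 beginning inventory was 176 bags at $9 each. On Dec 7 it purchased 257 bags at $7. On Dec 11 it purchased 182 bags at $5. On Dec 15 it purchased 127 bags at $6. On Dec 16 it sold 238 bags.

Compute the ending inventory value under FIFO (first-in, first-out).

Dec 16, 238 sold [FIFO — oldest first]: 176 @ $9 + 62 @ $7 = $2,018
Ending inventory: 195 @ $7 + 182 @ $5 + 127 @ $6 = $3,037
Check: goods available $5,055 = COGS $2,018 + ending $3,037

Ending inventory = $3,037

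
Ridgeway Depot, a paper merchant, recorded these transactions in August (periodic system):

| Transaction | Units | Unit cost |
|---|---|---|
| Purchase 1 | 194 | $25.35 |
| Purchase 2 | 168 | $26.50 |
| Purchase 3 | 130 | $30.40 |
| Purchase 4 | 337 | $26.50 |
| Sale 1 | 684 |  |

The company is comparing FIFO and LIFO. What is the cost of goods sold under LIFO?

FIFO COGS: 194 @ $25.35 + 168 @ $26.50 + 130 @ $30.40 + 192 @ $26.50 = $18,409.90
LIFO COGS: 337 @ $26.50 + 130 @ $30.40 + 168 @ $26.50 + 49 @ $25.35 = $18,576.65

COGS = $18,576.65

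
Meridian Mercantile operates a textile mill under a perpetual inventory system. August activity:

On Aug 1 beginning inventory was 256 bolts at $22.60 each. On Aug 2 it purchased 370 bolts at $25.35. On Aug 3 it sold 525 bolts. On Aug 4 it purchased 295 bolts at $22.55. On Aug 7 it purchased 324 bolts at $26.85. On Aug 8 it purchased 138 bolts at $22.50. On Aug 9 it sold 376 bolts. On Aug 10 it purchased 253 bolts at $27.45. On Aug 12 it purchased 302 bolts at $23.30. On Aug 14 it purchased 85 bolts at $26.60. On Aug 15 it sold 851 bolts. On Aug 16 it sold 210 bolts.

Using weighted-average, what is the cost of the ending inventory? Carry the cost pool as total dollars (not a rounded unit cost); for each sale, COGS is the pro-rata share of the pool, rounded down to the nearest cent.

Ending inventory = $1,521.49

After Aug 1: 256 on hand, pool $5,785.60 (≈ $22.6000 each)
After Aug 2: 626 on hand, pool $15,165.10 (≈ $24.2254 each)
Aug 3, sell 525: 525/626 × $15,165.10 → $12,718.33
After Aug 4: 396 on hand, pool $9,099.02 (≈ $22.9773 each)
After Aug 7: 720 on hand, pool $17,798.42 (≈ $24.7200 each)
After Aug 8: 858 on hand, pool $20,903.42 (≈ $24.3630 each)
Aug 9, sell 376: 376/858 × $20,903.42 → $9,160.47
After Aug 10: 735 on hand, pool $18,687.80 (≈ $25.4256 each)
After Aug 12: 1037 on hand, pool $25,724.40 (≈ $24.8066 each)
After Aug 14: 1122 on hand, pool $27,985.40 (≈ $24.9424 each)
Aug 15, sell 851: 851/1122 × $27,985.40 → $21,226.00
Aug 16, sell 210: 210/271 × $6,759.40 → $5,237.91
Total COGS = $12,718.33 + $9,160.47 + $21,226.00 + $5,237.91 = $48,342.71
Ending inventory (cost pool remaining) = $1,521.49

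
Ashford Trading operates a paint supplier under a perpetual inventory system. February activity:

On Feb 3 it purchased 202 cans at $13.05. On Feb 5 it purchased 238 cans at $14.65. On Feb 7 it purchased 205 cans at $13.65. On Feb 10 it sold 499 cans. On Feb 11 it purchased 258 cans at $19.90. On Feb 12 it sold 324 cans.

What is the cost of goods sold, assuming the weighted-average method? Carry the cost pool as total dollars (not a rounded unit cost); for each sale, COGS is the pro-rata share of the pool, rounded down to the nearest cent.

After Feb 3: 202 on hand, pool $2,636.10 (≈ $13.0500 each)
After Feb 5: 440 on hand, pool $6,122.80 (≈ $13.9155 each)
After Feb 7: 645 on hand, pool $8,921.05 (≈ $13.8311 each)
Feb 10, sell 499: 499/645 × $8,921.05 → $6,901.71
After Feb 11: 404 on hand, pool $7,153.54 (≈ $17.7068 each)
Feb 12, sell 324: 324/404 × $7,153.54 → $5,736.99
Total COGS = $6,901.71 + $5,736.99 = $12,638.70
Ending inventory (cost pool remaining) = $1,416.55

COGS = $12,638.70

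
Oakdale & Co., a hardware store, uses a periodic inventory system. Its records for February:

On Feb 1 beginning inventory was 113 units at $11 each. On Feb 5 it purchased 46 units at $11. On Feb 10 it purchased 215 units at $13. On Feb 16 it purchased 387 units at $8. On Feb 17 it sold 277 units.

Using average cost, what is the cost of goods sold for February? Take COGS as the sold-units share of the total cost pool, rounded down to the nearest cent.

Feb 17, sell 277: 277/761 × $7,640.00 → $2,780.91
Ending inventory (cost pool remaining) = $4,859.09
Check: goods available $7,640.00 = COGS $2,780.91 + ending $4,859.09

COGS = $2,780.91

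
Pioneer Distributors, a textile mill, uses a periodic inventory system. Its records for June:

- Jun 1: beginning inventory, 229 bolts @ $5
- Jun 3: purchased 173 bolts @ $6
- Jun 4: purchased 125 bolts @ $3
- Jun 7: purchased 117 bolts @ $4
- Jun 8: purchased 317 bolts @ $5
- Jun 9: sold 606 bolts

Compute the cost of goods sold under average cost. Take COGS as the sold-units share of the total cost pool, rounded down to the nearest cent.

Jun 9, sell 606: 606/961 × $4,611.00 → $2,907.66
Ending inventory (cost pool remaining) = $1,703.34

COGS = $2,907.66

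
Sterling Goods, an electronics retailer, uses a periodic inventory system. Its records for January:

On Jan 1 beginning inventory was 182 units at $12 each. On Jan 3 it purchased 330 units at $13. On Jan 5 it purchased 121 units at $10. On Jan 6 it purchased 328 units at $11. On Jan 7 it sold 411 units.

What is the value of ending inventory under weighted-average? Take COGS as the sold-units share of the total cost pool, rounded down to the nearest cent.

Ending inventory = $6,462.65

Jan 7, sell 411: 411/961 × $11,292.00 → $4,829.35
Ending inventory (cost pool remaining) = $6,462.65
Check: goods available $11,292.00 = COGS $4,829.35 + ending $6,462.65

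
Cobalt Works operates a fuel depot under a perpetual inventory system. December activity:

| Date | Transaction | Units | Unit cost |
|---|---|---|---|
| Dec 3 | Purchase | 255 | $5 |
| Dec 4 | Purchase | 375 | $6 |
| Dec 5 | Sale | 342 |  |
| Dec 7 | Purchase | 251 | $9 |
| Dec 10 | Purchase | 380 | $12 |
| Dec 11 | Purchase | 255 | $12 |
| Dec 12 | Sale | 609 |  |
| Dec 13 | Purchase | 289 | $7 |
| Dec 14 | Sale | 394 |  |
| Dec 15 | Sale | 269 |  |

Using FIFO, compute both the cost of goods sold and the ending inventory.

Dec 5, 342 sold [FIFO — oldest first]: 255 @ $5 + 87 @ $6 = $1,797
Dec 12, 609 sold [FIFO — oldest first]: 288 @ $6 + 251 @ $9 + 70 @ $12 = $4,827
Dec 14, 394 sold [FIFO — oldest first]: 310 @ $12 + 84 @ $12 = $4,728
Dec 15, 269 sold [FIFO — oldest first]: 171 @ $12 + 98 @ $7 = $2,738
Total COGS = $1,797 + $4,827 + $4,728 + $2,738 = $14,090
Ending inventory: 191 @ $7 = $1,337

COGS = $14,090; ending inventory = $1,337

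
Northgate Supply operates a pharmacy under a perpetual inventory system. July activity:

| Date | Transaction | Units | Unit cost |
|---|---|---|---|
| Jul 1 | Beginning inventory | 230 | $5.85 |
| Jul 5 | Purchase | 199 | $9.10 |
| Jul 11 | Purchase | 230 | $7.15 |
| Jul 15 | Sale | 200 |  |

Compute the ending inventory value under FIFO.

Jul 15, 200 sold [FIFO — oldest first]: 200 @ $5.85 = $1,170.00
Ending inventory: 30 @ $5.85 + 199 @ $9.10 + 230 @ $7.15 = $3,630.90
Check: goods available $4,800.90 = COGS $1,170.00 + ending $3,630.90

Ending inventory = $3,630.90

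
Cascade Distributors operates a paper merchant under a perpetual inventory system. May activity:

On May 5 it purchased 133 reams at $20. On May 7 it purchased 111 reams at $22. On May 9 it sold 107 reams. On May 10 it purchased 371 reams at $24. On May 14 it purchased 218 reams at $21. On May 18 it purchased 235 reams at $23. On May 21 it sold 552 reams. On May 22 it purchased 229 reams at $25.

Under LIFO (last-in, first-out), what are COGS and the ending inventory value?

May 9, 107 sold [LIFO — newest first]: 107 @ $22 = $2,354
May 21, 552 sold [LIFO — newest first]: 235 @ $23 + 218 @ $21 + 99 @ $24 = $12,359
Total COGS = $2,354 + $12,359 = $14,713
Ending inventory: 133 @ $20 + 4 @ $22 + 272 @ $24 + 229 @ $25 = $15,001

COGS = $14,713; ending inventory = $15,001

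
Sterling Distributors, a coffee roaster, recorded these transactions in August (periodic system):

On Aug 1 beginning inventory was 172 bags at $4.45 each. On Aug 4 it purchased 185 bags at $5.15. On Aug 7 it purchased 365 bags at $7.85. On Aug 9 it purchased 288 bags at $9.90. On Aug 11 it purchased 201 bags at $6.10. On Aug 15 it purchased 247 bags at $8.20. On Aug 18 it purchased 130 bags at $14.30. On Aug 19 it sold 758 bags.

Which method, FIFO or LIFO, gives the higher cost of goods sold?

LIFO

FIFO COGS: 172 @ $4.45 + 185 @ $5.15 + 365 @ $7.85 + 36 @ $9.90 = $4,939.80
LIFO COGS: 130 @ $14.30 + 247 @ $8.20 + 201 @ $6.10 + 180 @ $9.90 = $6,892.50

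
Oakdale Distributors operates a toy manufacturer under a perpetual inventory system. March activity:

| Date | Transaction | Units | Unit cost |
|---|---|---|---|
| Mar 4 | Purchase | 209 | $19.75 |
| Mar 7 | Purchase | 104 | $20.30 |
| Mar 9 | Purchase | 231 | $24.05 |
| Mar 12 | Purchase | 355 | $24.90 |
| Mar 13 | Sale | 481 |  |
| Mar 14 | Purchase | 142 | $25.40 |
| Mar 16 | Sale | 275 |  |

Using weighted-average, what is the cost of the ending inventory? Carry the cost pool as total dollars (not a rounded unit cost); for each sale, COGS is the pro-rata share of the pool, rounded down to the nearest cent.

Ending inventory = $6,718.27

After Mar 4: 209 on hand, pool $4,127.75 (≈ $19.7500 each)
After Mar 7: 313 on hand, pool $6,238.95 (≈ $19.9327 each)
After Mar 9: 544 on hand, pool $11,794.50 (≈ $21.6811 each)
After Mar 12: 899 on hand, pool $20,634.00 (≈ $22.9522 each)
Mar 13, sell 481: 481/899 × $20,634.00 → $11,039.99
After Mar 14: 560 on hand, pool $13,200.81 (≈ $23.5729 each)
Mar 16, sell 275: 275/560 × $13,200.81 → $6,482.54
Total COGS = $11,039.99 + $6,482.54 = $17,522.53
Ending inventory (cost pool remaining) = $6,718.27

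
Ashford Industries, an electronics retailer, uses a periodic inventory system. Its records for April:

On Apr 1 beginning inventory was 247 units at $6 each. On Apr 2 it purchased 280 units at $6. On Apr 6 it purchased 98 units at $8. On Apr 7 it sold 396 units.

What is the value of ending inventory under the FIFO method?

Apr 7, 396 sold [FIFO — oldest first]: 247 @ $6 + 149 @ $6 = $2,376
Ending inventory: 131 @ $6 + 98 @ $8 = $1,570

Ending inventory = $1,570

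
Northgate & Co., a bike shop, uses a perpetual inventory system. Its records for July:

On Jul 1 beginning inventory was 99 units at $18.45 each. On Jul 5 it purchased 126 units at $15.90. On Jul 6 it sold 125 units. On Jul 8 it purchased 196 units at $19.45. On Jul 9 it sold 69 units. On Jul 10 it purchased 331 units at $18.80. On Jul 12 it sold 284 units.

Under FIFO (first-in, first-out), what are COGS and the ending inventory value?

Jul 6, 125 sold [FIFO — oldest first]: 99 @ $18.45 + 26 @ $15.90 = $2,239.95
Jul 9, 69 sold [FIFO — oldest first]: 69 @ $15.90 = $1,097.10
Jul 12, 284 sold [FIFO — oldest first]: 31 @ $15.90 + 196 @ $19.45 + 57 @ $18.80 = $5,376.70
Total COGS = $2,239.95 + $1,097.10 + $5,376.70 = $8,713.75
Ending inventory: 274 @ $18.80 = $5,151.20

COGS = $8,713.75; ending inventory = $5,151.20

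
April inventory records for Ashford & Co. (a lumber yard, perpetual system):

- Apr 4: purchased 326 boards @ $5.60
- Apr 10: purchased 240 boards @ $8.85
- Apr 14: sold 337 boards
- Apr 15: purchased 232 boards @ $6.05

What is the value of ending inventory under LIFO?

Ending inventory = $2,686.00

Apr 14, 337 sold [LIFO — newest first]: 240 @ $8.85 + 97 @ $5.60 = $2,667.20
Ending inventory: 229 @ $5.60 + 232 @ $6.05 = $2,686.00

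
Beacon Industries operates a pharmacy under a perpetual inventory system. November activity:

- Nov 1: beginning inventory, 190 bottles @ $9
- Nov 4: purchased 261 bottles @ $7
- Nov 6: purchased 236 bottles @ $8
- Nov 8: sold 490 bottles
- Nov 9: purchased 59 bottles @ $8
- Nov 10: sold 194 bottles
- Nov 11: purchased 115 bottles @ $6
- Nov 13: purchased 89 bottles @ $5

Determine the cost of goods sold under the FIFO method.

Nov 8, 490 sold [FIFO — oldest first]: 190 @ $9 + 261 @ $7 + 39 @ $8 = $3,849
Nov 10, 194 sold [FIFO — oldest first]: 194 @ $8 = $1,552
Total COGS = $3,849 + $1,552 = $5,401
Ending inventory: 3 @ $8 + 59 @ $8 + 115 @ $6 + 89 @ $5 = $1,631

COGS = $5,401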